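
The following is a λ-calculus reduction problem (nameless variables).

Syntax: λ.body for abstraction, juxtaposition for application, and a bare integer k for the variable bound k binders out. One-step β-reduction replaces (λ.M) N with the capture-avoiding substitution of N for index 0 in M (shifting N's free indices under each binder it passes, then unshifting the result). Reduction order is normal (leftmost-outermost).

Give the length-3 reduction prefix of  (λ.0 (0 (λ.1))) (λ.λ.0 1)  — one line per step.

  start: (λ.0 (0 (λ.1))) (λ.λ.0 1)
  →1  (λ.λ.0 1) ((λ.λ.0 1) (λ.λ.λ.0 1))
  →2  λ.0 ((λ.λ.0 1) (λ.λ.λ.0 1))
  →3  λ.0 (λ.0 (λ.λ.λ.0 1))

Answer: after 3 steps: λ.0 (λ.0 (λ.λ.λ.0 1))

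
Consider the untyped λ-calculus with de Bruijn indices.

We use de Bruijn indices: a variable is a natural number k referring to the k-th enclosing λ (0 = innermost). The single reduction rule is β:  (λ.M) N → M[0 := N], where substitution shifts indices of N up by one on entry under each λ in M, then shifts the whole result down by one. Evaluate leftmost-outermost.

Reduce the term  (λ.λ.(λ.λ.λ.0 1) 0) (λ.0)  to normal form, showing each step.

  start: (λ.λ.(λ.λ.λ.0 1) 0) (λ.0)
  →1  λ.(λ.λ.λ.0 1) 0
  →2  λ.λ.λ.0 1

Answer: normal form = λ.λ.λ.0 1  (in 2 steps)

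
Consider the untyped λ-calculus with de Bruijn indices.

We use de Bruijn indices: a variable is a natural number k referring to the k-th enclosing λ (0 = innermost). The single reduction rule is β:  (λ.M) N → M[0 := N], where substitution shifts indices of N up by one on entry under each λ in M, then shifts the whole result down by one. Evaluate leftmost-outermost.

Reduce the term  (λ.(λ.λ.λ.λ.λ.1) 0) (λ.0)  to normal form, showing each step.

  start: (λ.(λ.λ.λ.λ.λ.1) 0) (λ.0)
  →1  (λ.λ.λ.λ.λ.1) (λ.0)
  →2  λ.λ.λ.λ.1

Answer: normal form = λ.λ.λ.λ.1  (in 2 steps)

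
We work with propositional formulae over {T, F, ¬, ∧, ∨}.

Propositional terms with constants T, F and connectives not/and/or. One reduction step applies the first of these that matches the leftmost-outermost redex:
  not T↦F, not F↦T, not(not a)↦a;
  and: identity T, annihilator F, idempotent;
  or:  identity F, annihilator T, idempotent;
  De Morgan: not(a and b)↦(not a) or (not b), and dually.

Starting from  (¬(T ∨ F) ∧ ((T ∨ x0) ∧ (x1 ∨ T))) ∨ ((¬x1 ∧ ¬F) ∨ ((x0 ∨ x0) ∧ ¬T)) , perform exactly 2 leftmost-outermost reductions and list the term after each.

Answer: after 2 steps: ((F ∧ ¬F) ∧ ((T ∨ x0) ∧ (x1 ∨ T))) ∨ ((¬x1 ∧ ¬F) ∨ ((x0 ∨ x0) ∧ ¬T))

Derivation:
  start: (¬(T ∨ F) ∧ ((T ∨ x0) ∧ (x1 ∨ T))) ∨ ((¬x1 ∧ ¬F) ∨ ((x0 ∨ x0) ∧ ¬T))
  →1  ((¬T ∧ ¬F) ∧ ((T ∨ x0) ∧ (x1 ∨ T))) ∨ ((¬x1 ∧ ¬F) ∨ ((x0 ∨ x0) ∧ ¬T))
  →2  ((F ∧ ¬F) ∧ ((T ∨ x0) ∧ (x1 ∨ T))) ∨ ((¬x1 ∧ ¬F) ∨ ((x0 ∨ x0) ∧ ¬T))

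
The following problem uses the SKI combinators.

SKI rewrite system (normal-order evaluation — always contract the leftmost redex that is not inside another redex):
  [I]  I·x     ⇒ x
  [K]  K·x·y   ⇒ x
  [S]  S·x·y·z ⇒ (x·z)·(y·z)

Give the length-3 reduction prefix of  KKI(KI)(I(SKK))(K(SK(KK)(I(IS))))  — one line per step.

  start: KKI(KI)(I(SKK))(K(SK(KK)(I(IS))))
  step 1: K(KI)(I(SKK))(K(SK(KK)(I(IS))))
  step 2: KI(K(SK(KK)(I(IS))))
  step 3: I

Answer: after 3 steps: I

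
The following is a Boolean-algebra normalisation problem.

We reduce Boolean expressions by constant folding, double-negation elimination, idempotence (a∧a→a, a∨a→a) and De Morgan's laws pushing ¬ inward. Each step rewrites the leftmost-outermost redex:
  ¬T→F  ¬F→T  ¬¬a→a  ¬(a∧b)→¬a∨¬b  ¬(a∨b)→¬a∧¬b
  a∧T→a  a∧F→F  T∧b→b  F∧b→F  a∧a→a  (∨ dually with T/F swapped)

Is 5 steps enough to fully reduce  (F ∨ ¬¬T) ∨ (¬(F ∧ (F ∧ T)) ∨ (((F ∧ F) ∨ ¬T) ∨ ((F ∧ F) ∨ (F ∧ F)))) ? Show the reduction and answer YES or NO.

Answer: YES — reaches normal form T in 3 ≤ 5 steps

Reduction:
  start: (F ∨ ¬¬T) ∨ (¬(F ∧ (F ∧ T)) ∨ (((F ∧ F) ∨ ¬T) ∨ ((F ∧ F) ∨ (F ∧ F))))
  [1] ¬¬T ∨ (¬(F ∧ (F ∧ T)) ∨ (((F ∧ F) ∨ ¬T) ∨ ((F ∧ F) ∨ (F ∧ F))))
  [2] T ∨ (¬(F ∧ (F ∧ T)) ∨ (((F ∧ F) ∨ ¬T) ∨ ((F ∧ F) ∨ (F ∧ F))))
  [3] T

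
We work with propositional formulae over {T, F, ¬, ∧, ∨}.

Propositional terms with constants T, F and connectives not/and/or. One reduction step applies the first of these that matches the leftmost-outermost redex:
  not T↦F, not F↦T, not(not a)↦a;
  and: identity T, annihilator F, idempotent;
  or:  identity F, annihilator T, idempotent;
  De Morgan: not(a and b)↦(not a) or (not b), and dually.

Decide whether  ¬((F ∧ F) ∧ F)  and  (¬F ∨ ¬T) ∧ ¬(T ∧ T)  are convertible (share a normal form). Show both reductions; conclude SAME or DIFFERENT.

Term A:
  start: ¬((F ∧ F) ∧ F)
  →1  ¬(F ∧ F) ∨ ¬F
  →2  (¬F ∨ ¬F) ∨ ¬F
  →3  ¬F ∨ ¬F
  →4  ¬F
  →5  T

Term B:
  start: (¬F ∨ ¬T) ∧ ¬(T ∧ T)
  →1  (T ∨ ¬T) ∧ ¬(T ∧ T)
  →2  T ∧ ¬(T ∧ T)
  →3  ¬(T ∧ T)
  →4  ¬T ∨ ¬T
  →5  ¬T
  →6  F

Answer: DIFFERENT — A ⇓ T, B ⇓ F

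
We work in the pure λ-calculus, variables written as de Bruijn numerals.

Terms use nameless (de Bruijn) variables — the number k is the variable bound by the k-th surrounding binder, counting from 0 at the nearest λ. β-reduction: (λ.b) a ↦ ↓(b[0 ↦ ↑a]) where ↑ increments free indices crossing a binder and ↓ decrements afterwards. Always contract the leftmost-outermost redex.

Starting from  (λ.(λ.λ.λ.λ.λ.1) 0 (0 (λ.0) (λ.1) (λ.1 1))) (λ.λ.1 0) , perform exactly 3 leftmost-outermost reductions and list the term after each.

Answer: after 3 steps: λ.λ.λ.1

Working:
  start: (λ.(λ.λ.λ.λ.λ.1) 0 (0 (λ.0) (λ.1) (λ.1 1))) (λ.λ.1 0)
  [1] (λ.λ.λ.λ.λ.1) (λ.λ.1 0) ((λ.λ.1 0) (λ.0) (λ.λ.λ.1 0) (λ.(λ.λ.1 0) (λ.λ.1 0)))
  [2] (λ.λ.λ.λ.1) ((λ.λ.1 0) (λ.0) (λ.λ.λ.1 0) (λ.(λ.λ.1 0) (λ.λ.1 0)))
  [3] λ.λ.λ.1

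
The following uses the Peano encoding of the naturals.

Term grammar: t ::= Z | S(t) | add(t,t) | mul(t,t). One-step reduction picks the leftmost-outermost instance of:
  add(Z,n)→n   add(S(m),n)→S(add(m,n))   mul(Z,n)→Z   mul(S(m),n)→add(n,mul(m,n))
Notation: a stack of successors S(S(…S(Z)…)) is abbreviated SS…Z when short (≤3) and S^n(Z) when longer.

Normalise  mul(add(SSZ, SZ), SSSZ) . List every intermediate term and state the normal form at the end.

  start: mul(add(SSZ, SZ), SSSZ)
  →1  mul(S(add(SZ, SZ)), SSSZ)
  →2  add(SSSZ, mul(add(SZ, SZ), SSSZ))
  →3  S(add(SSZ, mul(add(SZ, SZ), SSSZ)))
  →4  S(S(add(SZ, mul(add(SZ, SZ), SSSZ))))
  →5  S(S(S(add(Z, mul(add(SZ, SZ), SSSZ)))))
  →6  S(S(S(mul(add(SZ, SZ), SSSZ))))
  →7  S(S(S(mul(S(add(Z, SZ)), SSSZ))))
  →8  S(S(S(add(SSSZ, mul(add(Z, SZ), SSSZ)))))
  →9  S(S(S(S(add(SSZ, mul(add(Z, SZ), SSSZ))))))
  →10  S(S(S(S(S(add(SZ, mul(add(Z, SZ), SSSZ)))))))
  →11  S(S(S(S(S(S(add(Z, mul(add(Z, SZ), SSSZ))))))))
  →12  S(S(S(S(S(S(mul(add(Z, SZ), SSSZ)))))))
  →13  S(S(S(S(S(S(mul(SZ, SSSZ)))))))
  →14  S(S(S(S(S(S(add(SSSZ, mul(Z, SSSZ))))))))
  →15  S(S(S(S(S(S(S(add(SSZ, mul(Z, SSSZ)))))))))
  →16  S(S(S(S(S(S(S(S(add(SZ, mul(Z, SSSZ))))))))))
  →17  S(S(S(S(S(S(S(S(S(add(Z, mul(Z, SSSZ)))))))))))
  →18  S(S(S(S(S(S(S(S(S(mul(Z, SSSZ))))))))))
  →19  S^9(Z)

Answer: normal form = S^9(Z)  (in 19 steps)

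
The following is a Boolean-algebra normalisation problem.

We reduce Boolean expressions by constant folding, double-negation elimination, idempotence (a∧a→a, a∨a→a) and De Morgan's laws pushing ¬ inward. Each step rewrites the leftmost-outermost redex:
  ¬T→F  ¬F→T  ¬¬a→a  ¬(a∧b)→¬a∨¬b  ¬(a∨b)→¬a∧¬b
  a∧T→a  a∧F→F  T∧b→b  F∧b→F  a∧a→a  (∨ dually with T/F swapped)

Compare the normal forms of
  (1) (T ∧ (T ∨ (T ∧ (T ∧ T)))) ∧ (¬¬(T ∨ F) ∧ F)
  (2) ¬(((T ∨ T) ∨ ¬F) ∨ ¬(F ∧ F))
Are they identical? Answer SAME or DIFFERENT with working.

Term A:
  start: (T ∧ (T ∨ (T ∧ (T ∧ T)))) ∧ (¬¬(T ∨ F) ∧ F)
  →1  (T ∨ (T ∧ (T ∧ T))) ∧ (¬¬(T ∨ F) ∧ F)
  →2  T ∧ (¬¬(T ∨ F) ∧ F)
  →3  ¬¬(T ∨ F) ∧ F
  →4  F

Term B:
  start: ¬(((T ∨ T) ∨ ¬F) ∨ ¬(F ∧ F))
  →1  ¬((T ∨ T) ∨ ¬F) ∧ ¬¬(F ∧ F)
  →2  (¬(T ∨ T) ∧ ¬¬F) ∧ ¬¬(F ∧ F)
  →3  ((¬T ∧ ¬T) ∧ ¬¬F) ∧ ¬¬(F ∧ F)
  →4  (¬T ∧ ¬¬F) ∧ ¬¬(F ∧ F)
  →5  (F ∧ ¬¬F) ∧ ¬¬(F ∧ F)
  →6  F ∧ ¬¬(F ∧ F)
  →7  F

Answer: SAME — A ⇓ F, B ⇓ F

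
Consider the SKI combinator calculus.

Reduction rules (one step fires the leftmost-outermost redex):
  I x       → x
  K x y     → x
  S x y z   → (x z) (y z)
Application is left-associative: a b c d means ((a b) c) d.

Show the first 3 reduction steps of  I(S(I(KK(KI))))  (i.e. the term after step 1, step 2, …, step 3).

Answer: after 3 steps: SK

Reduction:
  start: I(S(I(KK(KI))))
  [1] S(I(KK(KI)))
  [2] S(KK(KI))
  [3] SK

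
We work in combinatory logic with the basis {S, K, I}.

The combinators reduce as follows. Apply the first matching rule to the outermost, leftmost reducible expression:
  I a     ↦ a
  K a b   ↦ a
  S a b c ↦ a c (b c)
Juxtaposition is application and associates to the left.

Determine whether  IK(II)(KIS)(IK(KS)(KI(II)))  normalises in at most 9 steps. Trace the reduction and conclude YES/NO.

Answer: YES — reaches normal form KS in 6 ≤ 9 steps

Derivation:
  start: IK(II)(KIS)(IK(KS)(KI(II)))
  step 1: K(II)(KIS)(IK(KS)(KI(II)))
  step 2: II(IK(KS)(KI(II)))
  step 3: I(IK(KS)(KI(II)))
  step 4: IK(KS)(KI(II))
  step 5: K(KS)(KI(II))
  step 6: KS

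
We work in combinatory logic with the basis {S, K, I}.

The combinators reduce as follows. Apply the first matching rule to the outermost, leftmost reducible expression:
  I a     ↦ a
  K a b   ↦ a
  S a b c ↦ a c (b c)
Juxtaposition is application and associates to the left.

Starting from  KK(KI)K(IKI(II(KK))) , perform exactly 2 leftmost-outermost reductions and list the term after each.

Answer: after 2 steps: K

Derivation:
  start: KK(KI)K(IKI(II(KK)))
  step 1: KK(IKI(II(KK)))
  step 2: K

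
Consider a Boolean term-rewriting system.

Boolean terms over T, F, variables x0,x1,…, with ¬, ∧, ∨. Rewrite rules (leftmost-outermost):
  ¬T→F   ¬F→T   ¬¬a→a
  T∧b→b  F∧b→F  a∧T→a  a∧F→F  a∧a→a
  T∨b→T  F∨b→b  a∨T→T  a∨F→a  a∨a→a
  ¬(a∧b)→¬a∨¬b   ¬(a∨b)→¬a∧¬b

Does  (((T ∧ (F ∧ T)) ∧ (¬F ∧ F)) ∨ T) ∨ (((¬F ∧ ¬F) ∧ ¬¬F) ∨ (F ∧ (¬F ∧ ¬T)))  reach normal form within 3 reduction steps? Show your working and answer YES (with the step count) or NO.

  start: (((T ∧ (F ∧ T)) ∧ (¬F ∧ F)) ∨ T) ∨ (((¬F ∧ ¬F) ∧ ¬¬F) ∨ (F ∧ (¬F ∧ ¬T)))
  [1] T ∨ (((¬F ∧ ¬F) ∧ ¬¬F) ∨ (F ∧ (¬F ∧ ¬T)))
  [2] T

Answer: YES — reaches normal form T in 2 ≤ 3 steps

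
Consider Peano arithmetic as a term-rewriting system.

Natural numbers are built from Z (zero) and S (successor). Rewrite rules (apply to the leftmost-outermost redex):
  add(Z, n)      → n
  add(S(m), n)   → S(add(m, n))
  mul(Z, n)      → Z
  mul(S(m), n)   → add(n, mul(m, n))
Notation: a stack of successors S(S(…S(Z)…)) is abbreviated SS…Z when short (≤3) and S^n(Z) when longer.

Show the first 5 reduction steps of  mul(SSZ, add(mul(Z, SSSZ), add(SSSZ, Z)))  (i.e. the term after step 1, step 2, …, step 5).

Answer: after 5 steps: S(add(add(SSZ, Z), mul(SZ, add(mul(Z, SSSZ), add(SSSZ, Z)))))

Derivation:
  start: mul(SSZ, add(mul(Z, SSSZ), add(SSSZ, Z)))
  [1] add(add(mul(Z, SSSZ), add(SSSZ, Z)), mul(SZ, add(mul(Z, SSSZ), add(SSSZ, Z))))
  [2] add(add(Z, add(SSSZ, Z)), mul(SZ, add(mul(Z, SSSZ), add(SSSZ, Z))))
  [3] add(add(SSSZ, Z), mul(SZ, add(mul(Z, SSSZ), add(SSSZ, Z))))
  [4] add(S(add(SSZ, Z)), mul(SZ, add(mul(Z, SSSZ), add(SSSZ, Z))))
  [5] S(add(add(SSZ, Z), mul(SZ, add(mul(Z, SSSZ), add(SSSZ, Z)))))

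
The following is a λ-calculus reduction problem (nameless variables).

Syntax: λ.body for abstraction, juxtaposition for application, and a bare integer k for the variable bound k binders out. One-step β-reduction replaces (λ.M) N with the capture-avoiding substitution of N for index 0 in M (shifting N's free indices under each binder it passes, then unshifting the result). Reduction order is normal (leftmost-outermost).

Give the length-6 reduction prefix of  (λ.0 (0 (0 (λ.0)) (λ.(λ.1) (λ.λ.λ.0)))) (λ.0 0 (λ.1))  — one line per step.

Answer: after 6 steps: (λ.λ.0) ((λ.0 0 (λ.1)) (λ.0)) (λ.(λ.0 0 (λ.1)) (λ.0)) (λ.(λ.1) (λ.λ.λ.0)) ((λ.0 0 (λ.1)) ((λ.0 0 (λ.1)) (λ.0)) (λ.(λ.1) (λ.λ.λ.0))) (λ.(λ.0 0 (λ.1)) ((λ.0 0 (λ.1)) (λ.0)) (λ.(λ.1) (λ.λ.λ.0)))

Reduction:
  start: (λ.0 (0 (0 (λ.0)) (λ.(λ.1) (λ.λ.λ.0)))) (λ.0 0 (λ.1))
  step 1: (λ.0 0 (λ.1)) ((λ.0 0 (λ.1)) ((λ.0 0 (λ.1)) (λ.0)) (λ.(λ.1) (λ.λ.λ.0)))
  step 2: (λ.0 0 (λ.1)) ((λ.0 0 (λ.1)) (λ.0)) (λ.(λ.1) (λ.λ.λ.0)) ((λ.0 0 (λ.1)) ((λ.0 0 (λ.1)) (λ.0)) (λ.(λ.1) (λ.λ.λ.0))) (λ.(λ.0 0 (λ.1)) ((λ.0 0 (λ.1)) (λ.0)) (λ.(λ.1) (λ.λ.λ.0)))
  step 3: (λ.0 0 (λ.1)) (λ.0) ((λ.0 0 (λ.1)) (λ.0)) (λ.(λ.0 0 (λ.1)) (λ.0)) (λ.(λ.1) (λ.λ.λ.0)) ((λ.0 0 (λ.1)) ((λ.0 0 (λ.1)) (λ.0)) (λ.(λ.1) (λ.λ.λ.0))) (λ.(λ.0 0 (λ.1)) ((λ.0 0 (λ.1)) (λ.0)) (λ.(λ.1) (λ.λ.λ.0)))
  step 4: (λ.0) (λ.0) (λ.λ.0) ((λ.0 0 (λ.1)) (λ.0)) (λ.(λ.0 0 (λ.1)) (λ.0)) (λ.(λ.1) (λ.λ.λ.0)) ((λ.0 0 (λ.1)) ((λ.0 0 (λ.1)) (λ.0)) (λ.(λ.1) (λ.λ.λ.0))) (λ.(λ.0 0 (λ.1)) ((λ.0 0 (λ.1)) (λ.0)) (λ.(λ.1) (λ.λ.λ.0)))
  step 5: (λ.0) (λ.λ.0) ((λ.0 0 (λ.1)) (λ.0)) (λ.(λ.0 0 (λ.1)) (λ.0)) (λ.(λ.1) (λ.λ.λ.0)) ((λ.0 0 (λ.1)) ((λ.0 0 (λ.1)) (λ.0)) (λ.(λ.1) (λ.λ.λ.0))) (λ.(λ.0 0 (λ.1)) ((λ.0 0 (λ.1)) (λ.0)) (λ.(λ.1) (λ.λ.λ.0)))
  step 6: (λ.λ.0) ((λ.0 0 (λ.1)) (λ.0)) (λ.(λ.0 0 (λ.1)) (λ.0)) (λ.(λ.1) (λ.λ.λ.0)) ((λ.0 0 (λ.1)) ((λ.0 0 (λ.1)) (λ.0)) (λ.(λ.1) (λ.λ.λ.0))) (λ.(λ.0 0 (λ.1)) ((λ.0 0 (λ.1)) (λ.0)) (λ.(λ.1) (λ.λ.λ.0)))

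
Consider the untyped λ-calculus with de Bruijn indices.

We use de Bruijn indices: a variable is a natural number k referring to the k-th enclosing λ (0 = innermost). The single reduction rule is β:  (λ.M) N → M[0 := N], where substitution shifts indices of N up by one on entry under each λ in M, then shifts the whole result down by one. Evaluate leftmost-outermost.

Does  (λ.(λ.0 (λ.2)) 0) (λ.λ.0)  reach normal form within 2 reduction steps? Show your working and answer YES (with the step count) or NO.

  start: (λ.(λ.0 (λ.2)) 0) (λ.λ.0)
  →1  (λ.0 (λ.λ.λ.0)) (λ.λ.0)
  →2  (λ.λ.0) (λ.λ.λ.0)

Answer: NO — after 2 steps the term is (λ.λ.0) (λ.λ.λ.0), not yet normal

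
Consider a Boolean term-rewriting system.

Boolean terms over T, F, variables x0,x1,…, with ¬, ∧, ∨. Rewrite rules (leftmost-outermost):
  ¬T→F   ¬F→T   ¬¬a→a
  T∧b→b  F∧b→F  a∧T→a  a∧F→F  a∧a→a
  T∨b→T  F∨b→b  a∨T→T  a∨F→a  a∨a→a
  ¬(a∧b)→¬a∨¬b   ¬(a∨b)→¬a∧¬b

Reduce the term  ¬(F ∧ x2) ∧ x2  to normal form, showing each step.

Answer: normal form = x2  (in 4 steps)

Reduction:
  start: ¬(F ∧ x2) ∧ x2
  →1  (¬F ∨ ¬x2) ∧ x2
  →2  (T ∨ ¬x2) ∧ x2
  →3  T ∧ x2
  →4  x2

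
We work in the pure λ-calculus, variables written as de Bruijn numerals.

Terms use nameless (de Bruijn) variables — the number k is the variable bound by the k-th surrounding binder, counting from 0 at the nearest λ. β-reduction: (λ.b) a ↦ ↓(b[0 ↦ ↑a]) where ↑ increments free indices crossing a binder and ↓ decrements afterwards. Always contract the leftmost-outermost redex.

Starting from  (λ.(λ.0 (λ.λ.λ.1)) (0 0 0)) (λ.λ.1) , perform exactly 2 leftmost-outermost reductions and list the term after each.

  start: (λ.(λ.0 (λ.λ.λ.1)) (0 0 0)) (λ.λ.1)
  [1] (λ.0 (λ.λ.λ.1)) ((λ.λ.1) (λ.λ.1) (λ.λ.1))
  [2] (λ.λ.1) (λ.λ.1) (λ.λ.1) (λ.λ.λ.1)

Answer: after 2 steps: (λ.λ.1) (λ.λ.1) (λ.λ.1) (λ.λ.λ.1)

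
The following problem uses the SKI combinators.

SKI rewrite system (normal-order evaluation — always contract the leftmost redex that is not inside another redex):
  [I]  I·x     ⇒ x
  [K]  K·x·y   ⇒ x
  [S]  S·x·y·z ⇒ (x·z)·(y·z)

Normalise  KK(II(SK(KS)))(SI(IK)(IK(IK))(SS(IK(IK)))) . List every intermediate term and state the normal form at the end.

Answer: normal form = K(K(SS(KK)))  (in 8 steps)

Derivation:
  start: KK(II(SK(KS)))(SI(IK)(IK(IK))(SS(IK(IK))))
  [1] K(SI(IK)(IK(IK))(SS(IK(IK))))
  [2] K(I(IK(IK))(IK(IK(IK)))(SS(IK(IK))))
  [3] K(IK(IK)(IK(IK(IK)))(SS(IK(IK))))
  [4] K(K(IK)(IK(IK(IK)))(SS(IK(IK))))
  [5] K(IK(SS(IK(IK))))
  [6] K(K(SS(IK(IK))))
  [7] K(K(SS(K(IK))))
  [8] K(K(SS(KK)))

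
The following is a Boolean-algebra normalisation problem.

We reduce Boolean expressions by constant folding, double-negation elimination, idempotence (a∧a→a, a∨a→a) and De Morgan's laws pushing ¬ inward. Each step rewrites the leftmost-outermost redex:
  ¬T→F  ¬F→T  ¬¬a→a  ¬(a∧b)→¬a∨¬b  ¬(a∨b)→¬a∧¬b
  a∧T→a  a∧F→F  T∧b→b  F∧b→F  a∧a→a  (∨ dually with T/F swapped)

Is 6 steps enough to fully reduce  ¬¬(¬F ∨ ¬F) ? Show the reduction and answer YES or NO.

  start: ¬¬(¬F ∨ ¬F)
  [1] ¬F ∨ ¬F
  [2] ¬F
  [3] T

Answer: YES — reaches normal form T in 3 ≤ 6 steps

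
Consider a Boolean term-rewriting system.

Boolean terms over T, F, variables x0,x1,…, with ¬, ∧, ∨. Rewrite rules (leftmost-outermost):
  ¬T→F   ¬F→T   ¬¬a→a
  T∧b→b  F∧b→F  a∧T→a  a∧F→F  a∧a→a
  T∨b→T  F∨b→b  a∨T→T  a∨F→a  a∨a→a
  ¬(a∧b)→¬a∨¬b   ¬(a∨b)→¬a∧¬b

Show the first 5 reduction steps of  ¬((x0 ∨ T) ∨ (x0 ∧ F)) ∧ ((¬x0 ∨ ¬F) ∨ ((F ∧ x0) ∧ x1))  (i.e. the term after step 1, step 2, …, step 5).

  start: ¬((x0 ∨ T) ∨ (x0 ∧ F)) ∧ ((¬x0 ∨ ¬F) ∨ ((F ∧ x0) ∧ x1))
  [1] (¬(x0 ∨ T) ∧ ¬(x0 ∧ F)) ∧ ((¬x0 ∨ ¬F) ∨ ((F ∧ x0) ∧ x1))
  [2] ((¬x0 ∧ ¬T) ∧ ¬(x0 ∧ F)) ∧ ((¬x0 ∨ ¬F) ∨ ((F ∧ x0) ∧ x1))
  [3] ((¬x0 ∧ F) ∧ ¬(x0 ∧ F)) ∧ ((¬x0 ∨ ¬F) ∨ ((F ∧ x0) ∧ x1))
  [4] (F ∧ ¬(x0 ∧ F)) ∧ ((¬x0 ∨ ¬F) ∨ ((F ∧ x0) ∧ x1))
  [5] F ∧ ((¬x0 ∨ ¬F) ∨ ((F ∧ x0) ∧ x1))

Answer: after 5 steps: F ∧ ((¬x0 ∨ ¬F) ∨ ((F ∧ x0) ∧ x1))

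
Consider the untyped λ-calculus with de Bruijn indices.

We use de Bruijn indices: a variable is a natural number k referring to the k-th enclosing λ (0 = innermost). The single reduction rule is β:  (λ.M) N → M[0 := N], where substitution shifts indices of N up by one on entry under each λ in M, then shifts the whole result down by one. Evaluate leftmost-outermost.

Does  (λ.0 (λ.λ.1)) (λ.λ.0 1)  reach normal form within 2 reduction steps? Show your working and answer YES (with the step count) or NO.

  start: (λ.0 (λ.λ.1)) (λ.λ.0 1)
  [1] (λ.λ.0 1) (λ.λ.1)
  [2] λ.0 (λ.λ.1)

Answer: YES — reaches normal form λ.0 (λ.λ.1) in 2 ≤ 2 steps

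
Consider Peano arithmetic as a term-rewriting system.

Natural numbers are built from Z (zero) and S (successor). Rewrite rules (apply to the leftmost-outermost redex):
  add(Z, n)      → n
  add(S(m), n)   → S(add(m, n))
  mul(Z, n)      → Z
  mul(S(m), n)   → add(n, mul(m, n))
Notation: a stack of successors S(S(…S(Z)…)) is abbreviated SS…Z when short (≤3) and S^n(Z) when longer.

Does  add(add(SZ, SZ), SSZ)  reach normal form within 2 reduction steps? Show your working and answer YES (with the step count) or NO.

Answer: NO — after 2 steps the term is S(add(add(Z, SZ), SSZ)), not yet normal

Derivation:
  start: add(add(SZ, SZ), SSZ)
  [1] add(S(add(Z, SZ)), SSZ)
  [2] S(add(add(Z, SZ), SSZ))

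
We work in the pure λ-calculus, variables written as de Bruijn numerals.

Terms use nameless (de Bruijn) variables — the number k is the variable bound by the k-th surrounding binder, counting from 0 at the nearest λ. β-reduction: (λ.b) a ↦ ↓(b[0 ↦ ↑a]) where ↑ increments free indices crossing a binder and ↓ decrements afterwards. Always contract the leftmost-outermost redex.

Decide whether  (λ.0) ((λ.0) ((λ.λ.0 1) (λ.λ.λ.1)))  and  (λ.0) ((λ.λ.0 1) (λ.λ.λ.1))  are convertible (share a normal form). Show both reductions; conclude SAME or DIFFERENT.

Answer: SAME — A ⇓ λ.0 (λ.λ.λ.1), B ⇓ λ.0 (λ.λ.λ.1)

Derivation:
Term A:
  start: (λ.0) ((λ.0) ((λ.λ.0 1) (λ.λ.λ.1)))
  →1  (λ.0) ((λ.λ.0 1) (λ.λ.λ.1))
  →2  (λ.λ.0 1) (λ.λ.λ.1)
  →3  λ.0 (λ.λ.λ.1)

Term B:
  start: (λ.0) ((λ.λ.0 1) (λ.λ.λ.1))
  →1  (λ.λ.0 1) (λ.λ.λ.1)
  →2  λ.0 (λ.λ.λ.1)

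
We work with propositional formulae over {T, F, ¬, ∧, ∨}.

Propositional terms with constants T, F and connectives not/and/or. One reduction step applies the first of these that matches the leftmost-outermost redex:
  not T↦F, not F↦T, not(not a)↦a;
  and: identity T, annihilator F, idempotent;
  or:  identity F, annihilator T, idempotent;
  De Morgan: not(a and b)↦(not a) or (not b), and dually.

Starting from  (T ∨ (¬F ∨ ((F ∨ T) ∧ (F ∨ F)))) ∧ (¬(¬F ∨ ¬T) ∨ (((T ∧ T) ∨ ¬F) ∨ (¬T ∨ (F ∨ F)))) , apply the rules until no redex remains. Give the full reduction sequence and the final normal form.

  start: (T ∨ (¬F ∨ ((F ∨ T) ∧ (F ∨ F)))) ∧ (¬(¬F ∨ ¬T) ∨ (((T ∧ T) ∨ ¬F) ∨ (¬T ∨ (F ∨ F))))
  step 1: T ∧ (¬(¬F ∨ ¬T) ∨ (((T ∧ T) ∨ ¬F) ∨ (¬T ∨ (F ∨ F))))
  step 2: ¬(¬F ∨ ¬T) ∨ (((T ∧ T) ∨ ¬F) ∨ (¬T ∨ (F ∨ F)))
  step 3: (¬¬F ∧ ¬¬T) ∨ (((T ∧ T) ∨ ¬F) ∨ (¬T ∨ (F ∨ F)))
  step 4: (F ∧ ¬¬T) ∨ (((T ∧ T) ∨ ¬F) ∨ (¬T ∨ (F ∨ F)))
  step 5: F ∨ (((T ∧ T) ∨ ¬F) ∨ (¬T ∨ (F ∨ F)))
  step 6: ((T ∧ T) ∨ ¬F) ∨ (¬T ∨ (F ∨ F))
  step 7: (T ∨ ¬F) ∨ (¬T ∨ (F ∨ F))
  step 8: T ∨ (¬T ∨ (F ∨ F))
  step 9: T

Answer: normal form = T  (in 9 steps)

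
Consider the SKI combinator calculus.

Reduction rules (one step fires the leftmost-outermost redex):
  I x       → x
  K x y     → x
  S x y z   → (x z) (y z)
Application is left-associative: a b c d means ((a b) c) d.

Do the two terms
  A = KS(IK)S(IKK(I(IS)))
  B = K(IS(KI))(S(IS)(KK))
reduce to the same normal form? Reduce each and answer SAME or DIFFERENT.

Term A:
  start: KS(IK)S(IKK(I(IS)))
  [1] SS(IKK(I(IS)))
  [2] SS(KK(I(IS)))
  [3] SSK

Term B:
  start: K(IS(KI))(S(IS)(KK))
  [1] IS(KI)
  [2] S(KI)

Answer: DIFFERENT — A ⇓ SSK, B ⇓ S(KI)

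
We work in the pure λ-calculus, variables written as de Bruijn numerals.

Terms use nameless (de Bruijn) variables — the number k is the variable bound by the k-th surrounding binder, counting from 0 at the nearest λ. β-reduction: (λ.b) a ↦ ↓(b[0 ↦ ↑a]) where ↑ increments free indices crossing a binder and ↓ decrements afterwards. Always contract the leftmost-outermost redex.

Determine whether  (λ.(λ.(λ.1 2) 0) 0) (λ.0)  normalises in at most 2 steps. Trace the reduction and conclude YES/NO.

  start: (λ.(λ.(λ.1 2) 0) 0) (λ.0)
  →1  (λ.(λ.1 (λ.0)) 0) (λ.0)
  →2  (λ.(λ.0) (λ.0)) (λ.0)

Answer: NO — after 2 steps the term is (λ.(λ.0) (λ.0)) (λ.0), not yet normal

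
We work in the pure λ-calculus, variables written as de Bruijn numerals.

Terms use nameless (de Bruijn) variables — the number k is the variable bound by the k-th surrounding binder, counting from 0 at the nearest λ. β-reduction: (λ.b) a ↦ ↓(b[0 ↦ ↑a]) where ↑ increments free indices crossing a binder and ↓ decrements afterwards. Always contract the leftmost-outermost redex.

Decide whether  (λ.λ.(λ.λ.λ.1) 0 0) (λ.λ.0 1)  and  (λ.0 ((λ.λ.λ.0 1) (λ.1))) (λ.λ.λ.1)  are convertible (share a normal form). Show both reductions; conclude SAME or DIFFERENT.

Answer: SAME — A ⇓ λ.λ.1, B ⇓ λ.λ.1

Reduction:
Term A:
  start: (λ.λ.(λ.λ.λ.1) 0 0) (λ.λ.0 1)
  step 1: λ.(λ.λ.λ.1) 0 0
  step 2: λ.(λ.λ.1) 0
  step 3: λ.λ.1

Term B:
  start: (λ.0 ((λ.λ.λ.0 1) (λ.1))) (λ.λ.λ.1)
  step 1: (λ.λ.λ.1) ((λ.λ.λ.0 1) (λ.λ.λ.λ.1))
  step 2: λ.λ.1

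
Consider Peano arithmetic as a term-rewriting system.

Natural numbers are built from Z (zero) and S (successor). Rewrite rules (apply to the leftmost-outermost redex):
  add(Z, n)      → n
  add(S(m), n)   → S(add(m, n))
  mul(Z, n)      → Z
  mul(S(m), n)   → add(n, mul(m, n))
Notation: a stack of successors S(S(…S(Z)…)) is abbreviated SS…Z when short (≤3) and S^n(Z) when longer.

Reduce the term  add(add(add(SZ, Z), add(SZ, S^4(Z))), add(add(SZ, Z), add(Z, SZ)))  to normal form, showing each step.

Answer: normal form = S^8(Z)  (in 18 steps)

Reduction:
  start: add(add(add(SZ, Z), add(SZ, S^4(Z))), add(add(SZ, Z), add(Z, SZ)))
  step 1: add(add(S(add(Z, Z)), add(SZ, S^4(Z))), add(add(SZ, Z), add(Z, SZ)))
  step 2: add(S(add(add(Z, Z), add(SZ, S^4(Z)))), add(add(SZ, Z), add(Z, SZ)))
  step 3: S(add(add(add(Z, Z), add(SZ, S^4(Z))), add(add(SZ, Z), add(Z, SZ))))
  step 4: S(add(add(Z, add(SZ, S^4(Z))), add(add(SZ, Z), add(Z, SZ))))
  step 5: S(add(add(SZ, S^4(Z)), add(add(SZ, Z), add(Z, SZ))))
  step 6: S(add(S(add(Z, S^4(Z))), add(add(SZ, Z), add(Z, SZ))))
  step 7: S(S(add(add(Z, S^4(Z)), add(add(SZ, Z), add(Z, SZ)))))
  step 8: S(S(add(S^4(Z), add(add(SZ, Z), add(Z, SZ)))))
  step 9: S(S(S(add(SSSZ, add(add(SZ, Z), add(Z, SZ))))))
  step 10: S(S(S(S(add(SSZ, add(add(SZ, Z), add(Z, SZ)))))))
  step 11: S(S(S(S(S(add(SZ, add(add(SZ, Z), add(Z, SZ))))))))
  step 12: S(S(S(S(S(S(add(Z, add(add(SZ, Z), add(Z, SZ)))))))))
  step 13: S(S(S(S(S(S(add(add(SZ, Z), add(Z, SZ))))))))
  step 14: S(S(S(S(S(S(add(S(add(Z, Z)), add(Z, SZ))))))))
  step 15: S(S(S(S(S(S(S(add(add(Z, Z), add(Z, SZ)))))))))
  step 16: S(S(S(S(S(S(S(add(Z, add(Z, SZ)))))))))
  step 17: S(S(S(S(S(S(S(add(Z, SZ))))))))
  step 18: S^8(Z)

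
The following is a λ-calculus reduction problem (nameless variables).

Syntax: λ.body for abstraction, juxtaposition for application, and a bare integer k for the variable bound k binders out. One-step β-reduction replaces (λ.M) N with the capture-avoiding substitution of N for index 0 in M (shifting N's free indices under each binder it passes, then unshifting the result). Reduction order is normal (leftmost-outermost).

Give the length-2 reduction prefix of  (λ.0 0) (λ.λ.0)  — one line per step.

  start: (λ.0 0) (λ.λ.0)
  step 1: (λ.λ.0) (λ.λ.0)
  step 2: λ.0

Answer: after 2 steps: λ.0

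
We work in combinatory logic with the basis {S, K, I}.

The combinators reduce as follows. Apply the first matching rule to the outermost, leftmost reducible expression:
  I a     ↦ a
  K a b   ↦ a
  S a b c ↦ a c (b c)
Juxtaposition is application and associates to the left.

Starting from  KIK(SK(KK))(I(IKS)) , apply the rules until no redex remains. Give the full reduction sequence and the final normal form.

  start: KIK(SK(KK))(I(IKS))
  [1] I(SK(KK))(I(IKS))
  [2] SK(KK)(I(IKS))
  [3] K(I(IKS))(KK(I(IKS)))
  [4] I(IKS)
  [5] IKS
  [6] KS

Answer: normal form = KS  (in 6 steps)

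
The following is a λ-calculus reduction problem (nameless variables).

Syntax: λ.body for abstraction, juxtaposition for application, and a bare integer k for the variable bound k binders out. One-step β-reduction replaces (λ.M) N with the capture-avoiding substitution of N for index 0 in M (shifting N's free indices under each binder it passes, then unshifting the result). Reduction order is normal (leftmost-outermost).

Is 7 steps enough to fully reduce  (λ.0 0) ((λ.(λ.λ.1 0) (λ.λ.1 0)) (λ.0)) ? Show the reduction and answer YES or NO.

  start: (λ.0 0) ((λ.(λ.λ.1 0) (λ.λ.1 0)) (λ.0))
  [1] (λ.(λ.λ.1 0) (λ.λ.1 0)) (λ.0) ((λ.(λ.λ.1 0) (λ.λ.1 0)) (λ.0))
  [2] (λ.λ.1 0) (λ.λ.1 0) ((λ.(λ.λ.1 0) (λ.λ.1 0)) (λ.0))
  [3] (λ.(λ.λ.1 0) 0) ((λ.(λ.λ.1 0) (λ.λ.1 0)) (λ.0))
  [4] (λ.λ.1 0) ((λ.(λ.λ.1 0) (λ.λ.1 0)) (λ.0))
  [5] λ.(λ.(λ.λ.1 0) (λ.λ.1 0)) (λ.0) 0
  [6] λ.(λ.λ.1 0) (λ.λ.1 0) 0
  [7] λ.(λ.(λ.λ.1 0) 0) 0

Answer: NO — after 7 steps the term is λ.(λ.(λ.λ.1 0) 0) 0, not yet normal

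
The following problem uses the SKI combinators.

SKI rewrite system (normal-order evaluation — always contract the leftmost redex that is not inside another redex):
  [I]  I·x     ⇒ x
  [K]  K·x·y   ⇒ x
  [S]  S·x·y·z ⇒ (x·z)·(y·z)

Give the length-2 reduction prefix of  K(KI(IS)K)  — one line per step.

  start: K(KI(IS)K)
  step 1: K(IK)
  step 2: KK

Answer: after 2 steps: KK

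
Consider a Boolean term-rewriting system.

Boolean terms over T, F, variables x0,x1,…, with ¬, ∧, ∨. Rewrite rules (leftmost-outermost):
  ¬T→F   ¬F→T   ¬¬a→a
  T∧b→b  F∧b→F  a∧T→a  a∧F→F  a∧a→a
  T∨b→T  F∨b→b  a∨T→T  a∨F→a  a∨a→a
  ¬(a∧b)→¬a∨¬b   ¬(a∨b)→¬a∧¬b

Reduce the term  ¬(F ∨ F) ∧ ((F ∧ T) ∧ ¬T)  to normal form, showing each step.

Answer: normal form = F  (in 6 steps)

Derivation:
  start: ¬(F ∨ F) ∧ ((F ∧ T) ∧ ¬T)
  →1  (¬F ∧ ¬F) ∧ ((F ∧ T) ∧ ¬T)
  →2  ¬F ∧ ((F ∧ T) ∧ ¬T)
  →3  T ∧ ((F ∧ T) ∧ ¬T)
  →4  (F ∧ T) ∧ ¬T
  →5  F ∧ ¬T
  →6  F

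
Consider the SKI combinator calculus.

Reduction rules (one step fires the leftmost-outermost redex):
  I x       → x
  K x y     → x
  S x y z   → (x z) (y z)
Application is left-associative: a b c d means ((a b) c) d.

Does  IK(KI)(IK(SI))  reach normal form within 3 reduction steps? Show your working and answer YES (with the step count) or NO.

  start: IK(KI)(IK(SI))
  →1  K(KI)(IK(SI))
  →2  KI

Answer: YES — reaches normal form KI in 2 ≤ 3 steps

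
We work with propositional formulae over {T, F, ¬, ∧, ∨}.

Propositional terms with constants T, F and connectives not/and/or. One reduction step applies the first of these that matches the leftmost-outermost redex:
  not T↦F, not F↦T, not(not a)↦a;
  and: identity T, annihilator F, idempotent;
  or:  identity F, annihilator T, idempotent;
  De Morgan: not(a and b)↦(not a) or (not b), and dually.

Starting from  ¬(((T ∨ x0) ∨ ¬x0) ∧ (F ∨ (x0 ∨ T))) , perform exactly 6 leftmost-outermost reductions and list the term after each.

  start: ¬(((T ∨ x0) ∨ ¬x0) ∧ (F ∨ (x0 ∨ T)))
  [1] ¬((T ∨ x0) ∨ ¬x0) ∨ ¬(F ∨ (x0 ∨ T))
  [2] (¬(T ∨ x0) ∧ ¬¬x0) ∨ ¬(F ∨ (x0 ∨ T))
  [3] ((¬T ∧ ¬x0) ∧ ¬¬x0) ∨ ¬(F ∨ (x0 ∨ T))
  [4] ((F ∧ ¬x0) ∧ ¬¬x0) ∨ ¬(F ∨ (x0 ∨ T))
  [5] (F ∧ ¬¬x0) ∨ ¬(F ∨ (x0 ∨ T))
  [6] F ∨ ¬(F ∨ (x0 ∨ T))

Answer: after 6 steps: F ∨ ¬(F ∨ (x0 ∨ T))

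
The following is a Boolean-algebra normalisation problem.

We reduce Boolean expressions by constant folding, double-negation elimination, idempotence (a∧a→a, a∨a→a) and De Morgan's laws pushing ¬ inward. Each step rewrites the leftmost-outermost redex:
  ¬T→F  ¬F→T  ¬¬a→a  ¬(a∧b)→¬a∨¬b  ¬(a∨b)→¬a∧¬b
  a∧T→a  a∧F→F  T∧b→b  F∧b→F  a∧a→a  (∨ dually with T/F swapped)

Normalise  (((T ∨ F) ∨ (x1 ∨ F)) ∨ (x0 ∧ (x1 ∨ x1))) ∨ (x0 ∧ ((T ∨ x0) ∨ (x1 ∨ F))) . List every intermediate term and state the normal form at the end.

  start: (((T ∨ F) ∨ (x1 ∨ F)) ∨ (x0 ∧ (x1 ∨ x1))) ∨ (x0 ∧ ((T ∨ x0) ∨ (x1 ∨ F)))
  →1  ((T ∨ (x1 ∨ F)) ∨ (x0 ∧ (x1 ∨ x1))) ∨ (x0 ∧ ((T ∨ x0) ∨ (x1 ∨ F)))
  →2  (T ∨ (x0 ∧ (x1 ∨ x1))) ∨ (x0 ∧ ((T ∨ x0) ∨ (x1 ∨ F)))
  →3  T ∨ (x0 ∧ ((T ∨ x0) ∨ (x1 ∨ F)))
  →4  T

Answer: normal form = T  (in 4 steps)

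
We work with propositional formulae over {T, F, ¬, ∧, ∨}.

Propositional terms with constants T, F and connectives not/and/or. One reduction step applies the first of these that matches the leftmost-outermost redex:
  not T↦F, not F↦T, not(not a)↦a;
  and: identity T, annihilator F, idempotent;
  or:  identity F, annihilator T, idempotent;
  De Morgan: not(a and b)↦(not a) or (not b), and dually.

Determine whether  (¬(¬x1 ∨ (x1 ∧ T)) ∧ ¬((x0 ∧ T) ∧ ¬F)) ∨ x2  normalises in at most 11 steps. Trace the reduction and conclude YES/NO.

Answer: YES — reaches normal form ((x1 ∧ ¬x1) ∧ ¬x0) ∨ x2 in 11 ≤ 11 steps

Reduction:
  start: (¬(¬x1 ∨ (x1 ∧ T)) ∧ ¬((x0 ∧ T) ∧ ¬F)) ∨ x2
  →1  ((¬¬x1 ∧ ¬(x1 ∧ T)) ∧ ¬((x0 ∧ T) ∧ ¬F)) ∨ x2
  →2  ((x1 ∧ ¬(x1 ∧ T)) ∧ ¬((x0 ∧ T) ∧ ¬F)) ∨ x2
  →3  ((x1 ∧ (¬x1 ∨ ¬T)) ∧ ¬((x0 ∧ T) ∧ ¬F)) ∨ x2
  →4  ((x1 ∧ (¬x1 ∨ F)) ∧ ¬((x0 ∧ T) ∧ ¬F)) ∨ x2
  →5  ((x1 ∧ ¬x1) ∧ ¬((x0 ∧ T) ∧ ¬F)) ∨ x2
  →6  ((x1 ∧ ¬x1) ∧ (¬(x0 ∧ T) ∨ ¬¬F)) ∨ x2
  →7  ((x1 ∧ ¬x1) ∧ ((¬x0 ∨ ¬T) ∨ ¬¬F)) ∨ x2
  →8  ((x1 ∧ ¬x1) ∧ ((¬x0 ∨ F) ∨ ¬¬F)) ∨ x2
  →9  ((x1 ∧ ¬x1) ∧ (¬x0 ∨ ¬¬F)) ∨ x2
  →10  ((x1 ∧ ¬x1) ∧ (¬x0 ∨ F)) ∨ x2
  →11  ((x1 ∧ ¬x1) ∧ ¬x0) ∨ x2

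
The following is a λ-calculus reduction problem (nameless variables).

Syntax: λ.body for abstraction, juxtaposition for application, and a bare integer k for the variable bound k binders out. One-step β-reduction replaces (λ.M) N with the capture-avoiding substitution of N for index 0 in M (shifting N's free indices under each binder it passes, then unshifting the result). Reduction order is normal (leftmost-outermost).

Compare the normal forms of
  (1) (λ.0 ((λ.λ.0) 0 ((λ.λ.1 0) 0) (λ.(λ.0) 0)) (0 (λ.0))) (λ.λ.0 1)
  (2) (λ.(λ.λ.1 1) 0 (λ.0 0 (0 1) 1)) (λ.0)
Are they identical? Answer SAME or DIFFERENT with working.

Term A:
  start: (λ.0 ((λ.λ.0) 0 ((λ.λ.1 0) 0) (λ.(λ.0) 0)) (0 (λ.0))) (λ.λ.0 1)
  step 1: (λ.λ.0 1) ((λ.λ.0) (λ.λ.0 1) ((λ.λ.1 0) (λ.λ.0 1)) (λ.(λ.0) 0)) ((λ.λ.0 1) (λ.0))
  step 2: (λ.0 ((λ.λ.0) (λ.λ.0 1) ((λ.λ.1 0) (λ.λ.0 1)) (λ.(λ.0) 0))) ((λ.λ.0 1) (λ.0))
  step 3: (λ.λ.0 1) (λ.0) ((λ.λ.0) (λ.λ.0 1) ((λ.λ.1 0) (λ.λ.0 1)) (λ.(λ.0) 0))
  step 4: (λ.0 (λ.0)) ((λ.λ.0) (λ.λ.0 1) ((λ.λ.1 0) (λ.λ.0 1)) (λ.(λ.0) 0))
  step 5: (λ.λ.0) (λ.λ.0 1) ((λ.λ.1 0) (λ.λ.0 1)) (λ.(λ.0) 0) (λ.0)
  step 6: (λ.0) ((λ.λ.1 0) (λ.λ.0 1)) (λ.(λ.0) 0) (λ.0)
  step 7: (λ.λ.1 0) (λ.λ.0 1) (λ.(λ.0) 0) (λ.0)
  step 8: (λ.(λ.λ.0 1) 0) (λ.(λ.0) 0) (λ.0)
  step 9: (λ.λ.0 1) (λ.(λ.0) 0) (λ.0)
  step 10: (λ.0 (λ.(λ.0) 0)) (λ.0)
  step 11: (λ.0) (λ.(λ.0) 0)
  step 12: λ.(λ.0) 0
  step 13: λ.0

Term B:
  start: (λ.(λ.λ.1 1) 0 (λ.0 0 (0 1) 1)) (λ.0)
  step 1: (λ.λ.1 1) (λ.0) (λ.0 0 (0 (λ.0)) (λ.0))
  step 2: (λ.(λ.0) (λ.0)) (λ.0 0 (0 (λ.0)) (λ.0))
  step 3: (λ.0) (λ.0)
  step 4: λ.0

Answer: SAME — A ⇓ λ.0, B ⇓ λ.0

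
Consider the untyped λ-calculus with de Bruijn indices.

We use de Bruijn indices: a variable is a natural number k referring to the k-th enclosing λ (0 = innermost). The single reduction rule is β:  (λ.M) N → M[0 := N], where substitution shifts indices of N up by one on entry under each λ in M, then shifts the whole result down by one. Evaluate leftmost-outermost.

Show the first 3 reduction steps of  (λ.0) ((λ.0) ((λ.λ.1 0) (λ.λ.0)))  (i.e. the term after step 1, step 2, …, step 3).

  start: (λ.0) ((λ.0) ((λ.λ.1 0) (λ.λ.0)))
  step 1: (λ.0) ((λ.λ.1 0) (λ.λ.0))
  step 2: (λ.λ.1 0) (λ.λ.0)
  step 3: λ.(λ.λ.0) 0

Answer: after 3 steps: λ.(λ.λ.0) 0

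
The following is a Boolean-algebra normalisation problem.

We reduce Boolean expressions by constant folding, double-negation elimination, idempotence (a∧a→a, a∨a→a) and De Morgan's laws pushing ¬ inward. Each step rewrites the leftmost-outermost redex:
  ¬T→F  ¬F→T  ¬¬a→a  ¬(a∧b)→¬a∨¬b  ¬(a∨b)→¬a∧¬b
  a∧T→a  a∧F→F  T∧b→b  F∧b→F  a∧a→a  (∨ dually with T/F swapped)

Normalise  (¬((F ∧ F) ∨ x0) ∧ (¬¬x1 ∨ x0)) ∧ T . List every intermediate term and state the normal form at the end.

  start: (¬((F ∧ F) ∨ x0) ∧ (¬¬x1 ∨ x0)) ∧ T
  [1] ¬((F ∧ F) ∨ x0) ∧ (¬¬x1 ∨ x0)
  [2] (¬(F ∧ F) ∧ ¬x0) ∧ (¬¬x1 ∨ x0)
  [3] ((¬F ∨ ¬F) ∧ ¬x0) ∧ (¬¬x1 ∨ x0)
  [4] (¬F ∧ ¬x0) ∧ (¬¬x1 ∨ x0)
  [5] (T ∧ ¬x0) ∧ (¬¬x1 ∨ x0)
  [6] ¬x0 ∧ (¬¬x1 ∨ x0)
  [7] ¬x0 ∧ (x1 ∨ x0)

Answer: normal form = ¬x0 ∧ (x1 ∨ x0)  (in 7 steps)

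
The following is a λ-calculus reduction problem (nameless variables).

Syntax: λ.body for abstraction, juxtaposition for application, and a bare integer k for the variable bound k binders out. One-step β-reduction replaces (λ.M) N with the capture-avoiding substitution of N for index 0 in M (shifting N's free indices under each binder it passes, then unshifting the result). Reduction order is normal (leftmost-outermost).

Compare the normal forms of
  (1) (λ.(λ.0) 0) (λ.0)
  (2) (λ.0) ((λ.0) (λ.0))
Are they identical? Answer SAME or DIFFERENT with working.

Answer: SAME — A ⇓ λ.0, B ⇓ λ.0

Working:
Term A:
  start: (λ.(λ.0) 0) (λ.0)
  →1  (λ.0) (λ.0)
  →2  λ.0

Term B:
  start: (λ.0) ((λ.0) (λ.0))
  →1  (λ.0) (λ.0)
  →2  λ.0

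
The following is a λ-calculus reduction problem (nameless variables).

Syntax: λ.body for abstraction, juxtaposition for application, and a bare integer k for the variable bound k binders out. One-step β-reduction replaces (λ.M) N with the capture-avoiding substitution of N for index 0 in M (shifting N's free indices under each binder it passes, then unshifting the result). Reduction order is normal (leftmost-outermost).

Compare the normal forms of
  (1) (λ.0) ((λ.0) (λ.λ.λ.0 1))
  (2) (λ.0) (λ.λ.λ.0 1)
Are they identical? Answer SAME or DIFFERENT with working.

Answer: SAME — A ⇓ λ.λ.λ.0 1, B ⇓ λ.λ.λ.0 1

Derivation:
Term A:
  start: (λ.0) ((λ.0) (λ.λ.λ.0 1))
  [1] (λ.0) (λ.λ.λ.0 1)
  [2] λ.λ.λ.0 1

Term B:
  start: (λ.0) (λ.λ.λ.0 1)
  [1] λ.λ.λ.0 1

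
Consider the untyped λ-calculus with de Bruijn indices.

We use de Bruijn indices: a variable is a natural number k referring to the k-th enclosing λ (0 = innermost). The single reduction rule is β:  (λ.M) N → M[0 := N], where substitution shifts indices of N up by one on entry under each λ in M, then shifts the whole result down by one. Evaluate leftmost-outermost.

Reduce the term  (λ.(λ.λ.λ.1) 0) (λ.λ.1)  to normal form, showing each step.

  start: (λ.(λ.λ.λ.1) 0) (λ.λ.1)
  step 1: (λ.λ.λ.1) (λ.λ.1)
  step 2: λ.λ.1

Answer: normal form = λ.λ.1  (in 2 steps)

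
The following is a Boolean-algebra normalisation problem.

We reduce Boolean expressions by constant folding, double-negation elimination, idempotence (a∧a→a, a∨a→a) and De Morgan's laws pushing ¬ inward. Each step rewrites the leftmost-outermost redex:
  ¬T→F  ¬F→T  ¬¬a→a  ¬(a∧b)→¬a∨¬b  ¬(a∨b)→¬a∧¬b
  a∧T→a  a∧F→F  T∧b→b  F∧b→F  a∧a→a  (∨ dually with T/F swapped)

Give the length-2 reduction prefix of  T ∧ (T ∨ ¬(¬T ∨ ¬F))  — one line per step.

  start: T ∧ (T ∨ ¬(¬T ∨ ¬F))
  →1  T ∨ ¬(¬T ∨ ¬F)
  →2  T

Answer: after 2 steps: T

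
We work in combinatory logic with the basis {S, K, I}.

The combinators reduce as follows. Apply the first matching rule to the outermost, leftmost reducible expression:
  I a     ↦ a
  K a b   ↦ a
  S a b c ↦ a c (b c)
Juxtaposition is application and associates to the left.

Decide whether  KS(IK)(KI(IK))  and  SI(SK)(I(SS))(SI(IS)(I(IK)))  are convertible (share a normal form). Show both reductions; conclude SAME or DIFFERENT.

Answer: DIFFERENT — A ⇓ SI, B ⇓ S(K(SK))(K(SK))

Working:
Term A:
  start: KS(IK)(KI(IK))
  step 1: S(KI(IK))
  step 2: SI

Term B:
  start: SI(SK)(I(SS))(SI(IS)(I(IK)))
  step 1: I(I(SS))(SK(I(SS)))(SI(IS)(I(IK)))
  step 2: I(SS)(SK(I(SS)))(SI(IS)(I(IK)))
  step 3: SS(SK(I(SS)))(SI(IS)(I(IK)))
  step 4: S(SI(IS)(I(IK)))(SK(I(SS))(SI(IS)(I(IK))))
  step 5: S(I(I(IK))(IS(I(IK))))(SK(I(SS))(SI(IS)(I(IK))))
  step 6: S(I(IK)(IS(I(IK))))(SK(I(SS))(SI(IS)(I(IK))))
  step 7: S(IK(IS(I(IK))))(SK(I(SS))(SI(IS)(I(IK))))
  step 8: S(K(IS(I(IK))))(SK(I(SS))(SI(IS)(I(IK))))
  step 9: S(K(S(I(IK))))(SK(I(SS))(SI(IS)(I(IK))))
  step 10: S(K(S(IK)))(SK(I(SS))(SI(IS)(I(IK))))
  step 11: S(K(SK))(SK(I(SS))(SI(IS)(I(IK))))
  step 12: S(K(SK))(K(SI(IS)(I(IK)))(I(SS)(SI(IS)(I(IK)))))
  step 13: S(K(SK))(SI(IS)(I(IK)))
  step 14: S(K(SK))(I(I(IK))(IS(I(IK))))
  step 15: S(K(SK))(I(IK)(IS(I(IK))))
  step 16: S(K(SK))(IK(IS(I(IK))))
  step 17: S(K(SK))(K(IS(I(IK))))
  step 18: S(K(SK))(K(S(I(IK))))
  step 19: S(K(SK))(K(S(IK)))
  step 20: S(K(SK))(K(SK))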